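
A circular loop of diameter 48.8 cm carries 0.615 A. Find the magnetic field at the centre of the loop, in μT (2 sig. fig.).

B ≈ 1.6 μT

At the centre of a circular loop the Biot–Savart law gives B = μ₀I/(2R) (so R = 0.244 m).
B = (4π×10⁻⁷ × 0.615) / (2 × 0.244) = 1.58×10⁻⁶ T.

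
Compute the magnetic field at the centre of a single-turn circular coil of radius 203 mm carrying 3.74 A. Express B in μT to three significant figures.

At the centre of a circular loop the Biot–Savart law gives B = μ₀I/(2R).
B = (4π×10⁻⁷ × 3.74) / (2 × 0.203) = 1.16×10⁻⁵ T.

B ≈ 11.6 μT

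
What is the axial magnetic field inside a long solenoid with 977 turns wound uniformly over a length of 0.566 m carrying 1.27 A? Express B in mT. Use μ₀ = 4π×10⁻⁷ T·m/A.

Inside a long solenoid, B = μ₀nI with n = 1726 turns/m.
B = 4π×10⁻⁷ × 1726 × 1.27 = 2.75×10⁻³ T.

B ≈ 2.75 mT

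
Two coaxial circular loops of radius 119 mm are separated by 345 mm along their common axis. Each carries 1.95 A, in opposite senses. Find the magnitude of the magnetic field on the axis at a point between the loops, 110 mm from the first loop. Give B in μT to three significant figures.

B ≈ 3.13 μT

Each loop contributes B = μ₀IR²/[2(R²+z²)^(3/2)] on the axis, with z measured from that loop.
Loop 1 (z = 0.11 m): B₁ = 4.08×10⁻⁶ T. Loop 2 (z = 0.235 m): B₂ = 9.49×10⁻⁷ T.
The fields oppose: B = |B₁ − B₂| = 3.13×10⁻⁶ T.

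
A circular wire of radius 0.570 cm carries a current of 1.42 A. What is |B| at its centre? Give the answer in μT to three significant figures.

B ≈ 157 μT

At the centre of a circular loop the Biot–Savart law gives B = μ₀I/(2R).
B = (4π×10⁻⁷ × 1.42) / (2 × 0.0057) = 1.57×10⁻⁴ T.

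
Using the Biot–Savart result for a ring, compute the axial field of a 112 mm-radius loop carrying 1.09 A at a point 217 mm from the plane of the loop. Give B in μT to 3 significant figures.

On the axis of a circular loop, B = μ₀IR² / [2(R²+z²)^(3/2)].
R² + z² = (0.112)² + (0.217)² = 0.05963 m², and (R²+z²)^(3/2) = 1.46×10⁻² m³.
B = (4π×10⁻⁷ × 1.09 × 0.01254) / (2 × 1.46×10⁻²) = 5.90×10⁻⁷ T.

B ≈ 0.590 μT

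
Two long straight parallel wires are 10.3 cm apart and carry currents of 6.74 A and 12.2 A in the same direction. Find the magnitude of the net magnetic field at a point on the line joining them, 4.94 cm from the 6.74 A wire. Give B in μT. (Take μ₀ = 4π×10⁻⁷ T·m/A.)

Each long wire gives B = μ₀I/(2πd). Distances are d₁ = 0.0494 m and d₂ = 0.0536 m.
B₁ = 2.73×10⁻⁵ T, B₂ = 4.55×10⁻⁵ T.
Between parallel currents the two contributions point in opposite directions, so they subtract. B = |B₁ − B₂| = |2.73×10⁻⁵ − 4.55×10⁻⁵| = 1.82×10⁻⁵ T.

B ≈ 18.2 μT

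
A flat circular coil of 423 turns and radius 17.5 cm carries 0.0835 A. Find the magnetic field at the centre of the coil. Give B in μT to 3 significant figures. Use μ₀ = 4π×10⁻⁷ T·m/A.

For an N-turn flat coil, B = Nμ₀I/(2R) with R = 0.175 m.
B = 423 × 3.00×10⁻⁷ T = 1.27×10⁻⁴ T.

B ≈ 127 μT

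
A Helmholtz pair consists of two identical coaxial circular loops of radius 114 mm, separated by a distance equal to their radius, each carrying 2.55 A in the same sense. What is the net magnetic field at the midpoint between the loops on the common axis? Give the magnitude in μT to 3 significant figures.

Each loop contributes B = μ₀IR²/[2(R²+z²)^(3/2)] on the axis, with z measured from that loop.
Loop 1 (z = 0.057 m): B₁ = 1.01×10⁻⁵ T. Loop 2 (z = 0.057 m): B₂ = 1.01×10⁻⁵ T.
The fields add: B = B₁ + B₂ = 2.01×10⁻⁵ T.

B ≈ 20.1 μT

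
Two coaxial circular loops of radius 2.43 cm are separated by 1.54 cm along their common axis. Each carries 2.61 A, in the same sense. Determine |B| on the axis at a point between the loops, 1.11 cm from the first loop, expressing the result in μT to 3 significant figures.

B ≈ 115 μT

Each loop contributes B = μ₀IR²/[2(R²+z²)^(3/2)] on the axis, with z measured from that loop.
Loop 1 (z = 0.0111 m): B₁ = 5.08×10⁻⁵ T. Loop 2 (z = 0.0043 m): B₂ = 6.44×10⁻⁵ T.
The fields add: B = B₁ + B₂ = 1.15×10⁻⁴ T.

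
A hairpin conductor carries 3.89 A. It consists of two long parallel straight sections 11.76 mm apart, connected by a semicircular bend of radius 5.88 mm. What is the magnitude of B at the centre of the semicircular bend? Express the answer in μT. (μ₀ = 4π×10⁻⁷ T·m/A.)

The semicircular arc contributes B_arc = μ₀I·π/(4πR) = μ₀I/(4R) = 2.08×10⁻⁴ T.
Each semi-infinite lead is at perpendicular distance R = 0.00588 m from the centre, with the perpendicular foot at its near end, so it contributes μ₀I/(4πR); both point the same way, together 1.32×10⁻⁴ T.
Arc and leads all point the same direction: B = 2.08×10⁻⁴ + 1.32×10⁻⁴ = 3.40×10⁻⁴ T.

B ≈ 340 μT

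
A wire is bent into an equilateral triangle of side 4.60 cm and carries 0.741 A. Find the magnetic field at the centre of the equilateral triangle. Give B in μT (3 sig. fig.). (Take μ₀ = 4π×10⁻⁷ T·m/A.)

B ≈ 29.0 μT

Each side is a finite straight segment at perpendicular distance d = a/(2 tan(π/3)) = 0.01328 m from the centre, with end-angles ±π/3.
One side contributes B₁ = (μ₀I/4πd)·2 sin(π/3) = 9.67×10⁻⁶ T.
All 3 sides add in the same direction: B = 3 × 9.67×10⁻⁶ = 2.90×10⁻⁵ T.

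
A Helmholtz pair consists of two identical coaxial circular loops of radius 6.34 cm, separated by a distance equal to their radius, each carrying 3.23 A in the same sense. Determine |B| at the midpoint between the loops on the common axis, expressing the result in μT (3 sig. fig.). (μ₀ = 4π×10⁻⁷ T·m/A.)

B ≈ 45.8 μT

Each loop contributes B = μ₀IR²/[2(R²+z²)^(3/2)] on the axis, with z measured from that loop.
Loop 1 (z = 0.0317 m): B₁ = 2.29×10⁻⁵ T. Loop 2 (z = 0.0317 m): B₂ = 2.29×10⁻⁵ T.
The fields add: B = B₁ + B₂ = 4.58×10⁻⁵ T.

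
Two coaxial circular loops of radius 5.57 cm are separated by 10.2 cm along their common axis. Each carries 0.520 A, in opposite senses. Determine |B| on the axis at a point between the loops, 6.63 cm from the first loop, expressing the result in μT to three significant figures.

Each loop contributes B = μ₀IR²/[2(R²+z²)^(3/2)] on the axis, with z measured from that loop.
Loop 1 (z = 0.0663 m): B₁ = 1.56×10⁻⁶ T. Loop 2 (z = 0.0357 m): B₂ = 3.50×10⁻⁶ T.
The fields oppose: B = |B₁ − B₂| = 1.94×10⁻⁶ T.

B ≈ 1.94 μT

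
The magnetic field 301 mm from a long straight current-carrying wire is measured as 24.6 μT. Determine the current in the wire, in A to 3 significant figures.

For a long straight wire B = μ₀I/(2πd), so I = 2πdB/μ₀.
I = 2π × 0.301 × 2.46×10⁻⁵ / (4π×10⁻⁷) = 37.0 A.

I ≈ 37.0 A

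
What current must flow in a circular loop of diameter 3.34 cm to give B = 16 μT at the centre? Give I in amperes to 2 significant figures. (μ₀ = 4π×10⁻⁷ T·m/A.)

I ≈ 0.43 A

At the centre of a circular loop B = μ₀I/(2R), so I = 2RB/μ₀.
With R = 0.0167 m, I = 2 × 0.0167 × 1.60×10⁻⁵ / (4π×10⁻⁷) = 0.425 A.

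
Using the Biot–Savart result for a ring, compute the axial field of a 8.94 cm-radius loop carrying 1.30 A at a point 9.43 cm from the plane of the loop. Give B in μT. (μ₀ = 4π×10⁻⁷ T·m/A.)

On the axis of a circular loop, B = μ₀IR² / [2(R²+z²)^(3/2)].
R² + z² = (0.0894)² + (0.0943)² = 0.01688 m², and (R²+z²)^(3/2) = 2.19×10⁻³ m³.
B = (4π×10⁻⁷ × 1.30 × 0.007992) / (2 × 2.19×10⁻³) = 2.98×10⁻⁶ T.

B ≈ 2.98 μT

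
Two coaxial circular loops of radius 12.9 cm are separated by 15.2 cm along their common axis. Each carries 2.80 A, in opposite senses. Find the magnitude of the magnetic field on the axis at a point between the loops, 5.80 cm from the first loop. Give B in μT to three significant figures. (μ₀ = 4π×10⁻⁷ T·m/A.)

B ≈ 3.15 μT

Each loop contributes B = μ₀IR²/[2(R²+z²)^(3/2)] on the axis, with z measured from that loop.
Loop 1 (z = 0.058 m): B₁ = 1.03×10⁻⁵ T. Loop 2 (z = 0.094 m): B₂ = 7.20×10⁻⁶ T.
The fields oppose: B = |B₁ − B₂| = 3.15×10⁻⁶ T.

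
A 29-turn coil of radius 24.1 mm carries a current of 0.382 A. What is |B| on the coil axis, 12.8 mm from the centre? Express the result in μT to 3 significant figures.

B ≈ 199 μT

For an N-turn flat coil, B = Nμ₀IR²/[2(R²+z²)^(3/2)] with R = 0.0241 m, z = 0.0128 m.
B = 29 × 6.86×10⁻⁶ T = 1.99×10⁻⁴ T.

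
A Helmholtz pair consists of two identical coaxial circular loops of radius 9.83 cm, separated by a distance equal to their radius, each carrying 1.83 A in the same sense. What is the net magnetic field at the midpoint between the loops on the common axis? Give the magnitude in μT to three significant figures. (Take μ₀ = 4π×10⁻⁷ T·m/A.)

B ≈ 16.7 μT

Each loop contributes B = μ₀IR²/[2(R²+z²)^(3/2)] on the axis, with z measured from that loop.
Loop 1 (z = 0.04915 m): B₁ = 8.37×10⁻⁶ T. Loop 2 (z = 0.04915 m): B₂ = 8.37×10⁻⁶ T.
The fields add: B = B₁ + B₂ = 1.67×10⁻⁵ T.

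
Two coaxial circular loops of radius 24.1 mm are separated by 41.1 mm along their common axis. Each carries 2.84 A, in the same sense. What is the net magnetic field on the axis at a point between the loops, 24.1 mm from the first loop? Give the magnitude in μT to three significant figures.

B ≈ 66.6 μT

Each loop contributes B = μ₀IR²/[2(R²+z²)^(3/2)] on the axis, with z measured from that loop.
Loop 1 (z = 0.0241 m): B₁ = 2.62×10⁻⁵ T. Loop 2 (z = 0.017 m): B₂ = 4.04×10⁻⁵ T.
The fields add: B = B₁ + B₂ = 6.66×10⁻⁵ T.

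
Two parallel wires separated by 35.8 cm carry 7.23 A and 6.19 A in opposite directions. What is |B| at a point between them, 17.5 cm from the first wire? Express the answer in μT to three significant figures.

Each long wire gives B = μ₀I/(2πd). Distances are d₁ = 0.175 m and d₂ = 0.183 m.
B₁ = 8.26×10⁻⁶ T, B₂ = 6.77×10⁻⁶ T.
Between antiparallel currents both contributions point the same way, so they add. B = B₁ + B₂ = 8.26×10⁻⁶ + 6.77×10⁻⁶ = 1.50×10⁻⁵ T.

B ≈ 15.0 μT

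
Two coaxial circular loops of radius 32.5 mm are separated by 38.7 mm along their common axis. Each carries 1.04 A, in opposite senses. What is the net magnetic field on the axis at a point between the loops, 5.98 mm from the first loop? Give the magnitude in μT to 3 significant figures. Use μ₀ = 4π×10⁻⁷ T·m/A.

B ≈ 12.1 μT

Each loop contributes B = μ₀IR²/[2(R²+z²)^(3/2)] on the axis, with z measured from that loop.
Loop 1 (z = 0.00598 m): B₁ = 1.91×10⁻⁵ T. Loop 2 (z = 0.03272 m): B₂ = 7.04×10⁻⁶ T.
The fields oppose: B = |B₁ − B₂| = 1.21×10⁻⁵ T.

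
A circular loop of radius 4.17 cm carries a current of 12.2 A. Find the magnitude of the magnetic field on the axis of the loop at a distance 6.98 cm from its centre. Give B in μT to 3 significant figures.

On the axis of a circular loop, B = μ₀IR² / [2(R²+z²)^(3/2)].
R² + z² = (0.0417)² + (0.0698)² = 0.006611 m², and (R²+z²)^(3/2) = 5.38×10⁻⁴ m³.
B = (4π×10⁻⁷ × 12.2 × 0.001739) / (2 × 5.38×10⁻⁴) = 2.48×10⁻⁵ T.

B ≈ 24.8 μT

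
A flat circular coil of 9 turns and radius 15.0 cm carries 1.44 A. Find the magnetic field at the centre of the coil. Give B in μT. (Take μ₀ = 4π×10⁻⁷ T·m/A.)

For an N-turn flat coil, B = Nμ₀I/(2R) with R = 0.15 m.
B = 9 × 6.03×10⁻⁶ T = 5.43×10⁻⁵ T.

B ≈ 54.3 μT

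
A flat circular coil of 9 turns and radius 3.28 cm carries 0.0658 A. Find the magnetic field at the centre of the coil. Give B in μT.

For an N-turn flat coil, B = Nμ₀I/(2R) with R = 0.0328 m.
B = 9 × 1.26×10⁻⁶ T = 1.13×10⁻⁵ T.

B ≈ 11.3 μT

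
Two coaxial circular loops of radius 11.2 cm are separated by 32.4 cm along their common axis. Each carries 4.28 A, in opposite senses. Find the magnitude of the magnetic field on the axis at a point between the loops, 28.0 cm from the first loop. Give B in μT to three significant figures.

Each loop contributes B = μ₀IR²/[2(R²+z²)^(3/2)] on the axis, with z measured from that loop.
Loop 1 (z = 0.28 m): B₁ = 1.23×10⁻⁶ T. Loop 2 (z = 0.044 m): B₂ = 1.94×10⁻⁵ T.
The fields oppose: B = |B₁ − B₂| = 1.81×10⁻⁵ T.

B ≈ 18.1 μT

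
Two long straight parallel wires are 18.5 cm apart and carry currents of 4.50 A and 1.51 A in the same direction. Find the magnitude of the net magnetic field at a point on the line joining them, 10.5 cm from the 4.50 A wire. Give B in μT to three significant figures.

Each long wire gives B = μ₀I/(2πd). Distances are d₁ = 0.105 m and d₂ = 0.08 m.
B₁ = 8.57×10⁻⁶ T, B₂ = 3.77×10⁻⁶ T.
Between parallel currents the two contributions point in opposite directions, so they subtract. B = |B₁ − B₂| = |8.57×10⁻⁶ − 3.77×10⁻⁶| = 4.80×10⁻⁶ T.

B ≈ 4.80 μT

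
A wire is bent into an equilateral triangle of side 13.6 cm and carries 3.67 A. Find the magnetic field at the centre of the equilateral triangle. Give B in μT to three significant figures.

B ≈ 48.6 μT

Each side is a finite straight segment at perpendicular distance d = a/(2 tan(π/3)) = 0.03926 m from the centre, with end-angles ±π/3.
One side contributes B₁ = (μ₀I/4πd)·2 sin(π/3) = 1.62×10⁻⁵ T.
All 3 sides add in the same direction: B = 3 × 1.62×10⁻⁵ = 4.86×10⁻⁵ T.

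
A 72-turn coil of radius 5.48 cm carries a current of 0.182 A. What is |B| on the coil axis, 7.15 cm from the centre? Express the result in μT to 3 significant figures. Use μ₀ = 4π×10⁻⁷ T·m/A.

For an N-turn flat coil, B = Nμ₀IR²/[2(R²+z²)^(3/2)] with R = 0.0548 m, z = 0.0715 m.
B = 72 × 4.70×10⁻⁷ T = 3.38×10⁻⁵ T.

B ≈ 33.8 μT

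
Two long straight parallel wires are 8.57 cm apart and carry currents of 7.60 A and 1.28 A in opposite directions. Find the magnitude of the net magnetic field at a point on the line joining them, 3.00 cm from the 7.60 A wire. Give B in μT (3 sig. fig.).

Each long wire gives B = μ₀I/(2πd). Distances are d₁ = 0.03 m and d₂ = 0.0557 m.
B₁ = 5.07×10⁻⁵ T, B₂ = 4.60×10⁻⁶ T.
Between antiparallel currents both contributions point the same way, so they add. B = B₁ + B₂ = 5.07×10⁻⁵ + 4.60×10⁻⁶ = 5.53×10⁻⁵ T.

B ≈ 55.3 μT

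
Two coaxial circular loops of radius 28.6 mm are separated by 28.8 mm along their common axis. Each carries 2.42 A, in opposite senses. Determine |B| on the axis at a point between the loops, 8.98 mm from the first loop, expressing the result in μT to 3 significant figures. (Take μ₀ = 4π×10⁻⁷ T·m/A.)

Each loop contributes B = μ₀IR²/[2(R²+z²)^(3/2)] on the axis, with z measured from that loop.
Loop 1 (z = 0.00898 m): B₁ = 4.62×10⁻⁵ T. Loop 2 (z = 0.01982 m): B₂ = 2.95×10⁻⁵ T.
The fields oppose: B = |B₁ − B₂| = 1.67×10⁻⁵ T.

B ≈ 16.7 μT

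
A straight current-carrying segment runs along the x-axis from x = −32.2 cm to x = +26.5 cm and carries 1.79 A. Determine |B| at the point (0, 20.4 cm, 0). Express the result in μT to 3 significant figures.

For a finite straight segment, B = (μ₀I/4πd)(sinθ₁ + sinθ₂), where θ₁, θ₂ are the angles from the perpendicular to each end.
The perpendicular distance is d = 0.204 m; the end-offsets along the wire are a = 0.322 m and b = 0.265 m.
sinθ₁ = 0.322/√(0.322²+0.204²) = 0.8447; sinθ₂ = 0.265/√(0.265²+0.204²) = 0.7924.
B = (4π×10⁻⁷ × 1.79) / (4π × 0.204) × (0.8447 + 0.7924) = 1.44×10⁻⁶ T.

B ≈ 1.44 μT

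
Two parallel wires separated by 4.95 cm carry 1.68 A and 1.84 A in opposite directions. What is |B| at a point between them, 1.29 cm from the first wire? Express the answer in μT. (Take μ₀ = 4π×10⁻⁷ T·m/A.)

B ≈ 36.1 μT

Each long wire gives B = μ₀I/(2πd). Distances are d₁ = 0.0129 m and d₂ = 0.0366 m.
B₁ = 2.60×10⁻⁵ T, B₂ = 1.01×10⁻⁵ T.
Between antiparallel currents both contributions point the same way, so they add. B = B₁ + B₂ = 2.60×10⁻⁵ + 1.01×10⁻⁵ = 3.61×10⁻⁵ T.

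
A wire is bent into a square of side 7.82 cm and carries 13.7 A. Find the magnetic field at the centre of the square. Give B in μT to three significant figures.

Each side is a finite straight segment at perpendicular distance d = a/(2 tan(π/4)) = 0.0391 m from the centre, with end-angles ±π/4.
One side contributes B₁ = (μ₀I/4πd)·2 sin(π/4) = 4.96×10⁻⁵ T.
All 4 sides add in the same direction: B = 4 × 4.96×10⁻⁵ = 1.98×10⁻⁴ T.

B ≈ 198 μT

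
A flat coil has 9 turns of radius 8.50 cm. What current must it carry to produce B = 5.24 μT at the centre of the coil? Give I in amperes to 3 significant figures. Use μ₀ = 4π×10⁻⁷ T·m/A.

I ≈ 0.0788 A

For an N-turn coil, B = Nμ₀I/(2R) with R = 0.085 m, so I = 2RB/(Nμ₀) = 2 × 0.085 × 5.24×10⁻⁶ / (9 × 4π×10⁻⁷) = 7.88×10⁻² A.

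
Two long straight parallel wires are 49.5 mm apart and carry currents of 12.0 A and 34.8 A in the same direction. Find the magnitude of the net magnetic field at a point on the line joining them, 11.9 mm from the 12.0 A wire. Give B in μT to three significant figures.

B ≈ 16.6 μT

Each long wire gives B = μ₀I/(2πd). Distances are d₁ = 0.0119 m and d₂ = 0.0376 m.
B₁ = 2.02×10⁻⁴ T, B₂ = 1.85×10⁻⁴ T.
Between parallel currents the two contributions point in opposite directions, so they subtract. B = |B₁ − B₂| = |2.02×10⁻⁴ − 1.85×10⁻⁴| = 1.66×10⁻⁵ T.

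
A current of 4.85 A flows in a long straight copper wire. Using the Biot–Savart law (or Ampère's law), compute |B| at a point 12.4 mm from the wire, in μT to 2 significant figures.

For an infinitely long straight wire, B = μ₀I/(2πd).
B = (4π×10⁻⁷ × 4.85) / (2π × 0.0124) = 7.82×10⁻⁵ T.

B ≈ 78 μT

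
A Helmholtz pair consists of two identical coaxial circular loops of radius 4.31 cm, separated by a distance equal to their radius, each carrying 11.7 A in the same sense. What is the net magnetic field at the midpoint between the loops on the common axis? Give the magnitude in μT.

B ≈ 244 μT

Each loop contributes B = μ₀IR²/[2(R²+z²)^(3/2)] on the axis, with z measured from that loop.
Loop 1 (z = 0.02155 m): B₁ = 1.22×10⁻⁴ T. Loop 2 (z = 0.02155 m): B₂ = 1.22×10⁻⁴ T.
The fields add: B = B₁ + B₂ = 2.44×10⁻⁴ T.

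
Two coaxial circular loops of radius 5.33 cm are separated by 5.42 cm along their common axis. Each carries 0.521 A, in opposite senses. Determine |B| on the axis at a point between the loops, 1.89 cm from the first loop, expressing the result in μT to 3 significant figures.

B ≈ 1.58 μT

Each loop contributes B = μ₀IR²/[2(R²+z²)^(3/2)] on the axis, with z measured from that loop.
Loop 1 (z = 0.0189 m): B₁ = 5.14×10⁻⁶ T. Loop 2 (z = 0.0353 m): B₂ = 3.56×10⁻⁶ T.
The fields oppose: B = |B₁ − B₂| = 1.58×10⁻⁶ T.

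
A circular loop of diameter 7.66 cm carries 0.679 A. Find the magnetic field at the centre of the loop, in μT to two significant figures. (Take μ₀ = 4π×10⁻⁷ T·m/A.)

At the centre of a circular loop the Biot–Savart law gives B = μ₀I/(2R) (so R = 0.0383 m).
B = (4π×10⁻⁷ × 0.679) / (2 × 0.0383) = 1.11×10⁻⁵ T.

B ≈ 11 μT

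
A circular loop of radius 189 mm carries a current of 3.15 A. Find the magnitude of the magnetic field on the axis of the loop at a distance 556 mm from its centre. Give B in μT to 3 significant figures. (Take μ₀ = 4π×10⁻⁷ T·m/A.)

On the axis of a circular loop, B = μ₀IR² / [2(R²+z²)^(3/2)].
R² + z² = (0.189)² + (0.556)² = 0.3449 m², and (R²+z²)^(3/2) = 0.203 m³.
B = (4π×10⁻⁷ × 3.15 × 0.03572) / (2 × 0.203) = 3.49×10⁻⁷ T.

B ≈ 0.349 μT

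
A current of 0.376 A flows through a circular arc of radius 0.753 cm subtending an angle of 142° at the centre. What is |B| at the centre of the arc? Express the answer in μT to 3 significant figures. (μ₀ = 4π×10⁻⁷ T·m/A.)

The Biot–Savart field of a circular arc at its centre is B = μ₀Iφ/(4πR), with φ = 2.478 rad.
B = (4π×10⁻⁷ × 0.376 × 2.478) / (4π × 0.00753) = 1.24×10⁻⁵ T.

B ≈ 12.4 μT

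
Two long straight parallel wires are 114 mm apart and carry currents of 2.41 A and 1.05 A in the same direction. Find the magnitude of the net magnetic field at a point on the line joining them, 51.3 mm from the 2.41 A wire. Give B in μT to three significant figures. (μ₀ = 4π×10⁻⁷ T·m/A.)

Each long wire gives B = μ₀I/(2πd). Distances are d₁ = 0.0513 m and d₂ = 0.0627 m.
B₁ = 9.40×10⁻⁶ T, B₂ = 3.35×10⁻⁶ T.
Between parallel currents the two contributions point in opposite directions, so they subtract. B = |B₁ − B₂| = |9.40×10⁻⁶ − 3.35×10⁻⁶| = 6.05×10⁻⁶ T.

B ≈ 6.05 μT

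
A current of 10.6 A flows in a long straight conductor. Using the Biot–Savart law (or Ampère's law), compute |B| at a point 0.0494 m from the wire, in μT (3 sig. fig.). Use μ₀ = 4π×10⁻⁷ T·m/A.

B ≈ 42.9 μT

For an infinitely long straight wire, B = μ₀I/(2πd).
B = (4π×10⁻⁷ × 10.6) / (2π × 0.0494) = 4.29×10⁻⁵ T.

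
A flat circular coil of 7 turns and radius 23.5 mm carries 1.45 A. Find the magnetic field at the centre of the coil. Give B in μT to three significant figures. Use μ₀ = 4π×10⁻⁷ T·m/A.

B ≈ 271 μT

For an N-turn flat coil, B = Nμ₀I/(2R) with R = 0.0235 m.
B = 7 × 3.88×10⁻⁵ T = 2.71×10⁻⁴ T.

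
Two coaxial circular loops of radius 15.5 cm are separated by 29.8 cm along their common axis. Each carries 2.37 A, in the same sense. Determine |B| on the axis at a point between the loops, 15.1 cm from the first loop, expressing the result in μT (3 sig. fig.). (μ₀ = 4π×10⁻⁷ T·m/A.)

Each loop contributes B = μ₀IR²/[2(R²+z²)^(3/2)] on the axis, with z measured from that loop.
Loop 1 (z = 0.151 m): B₁ = 3.53×10⁻⁶ T. Loop 2 (z = 0.147 m): B₂ = 3.67×10⁻⁶ T.
The fields add: B = B₁ + B₂ = 7.20×10⁻⁶ T.

B ≈ 7.20 μT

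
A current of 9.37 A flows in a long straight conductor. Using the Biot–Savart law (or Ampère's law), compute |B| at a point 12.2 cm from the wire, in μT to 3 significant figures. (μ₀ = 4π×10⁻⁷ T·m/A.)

B ≈ 15.4 μT

For an infinitely long straight wire, B = μ₀I/(2πd).
B = (4π×10⁻⁷ × 9.37) / (2π × 0.122) = 1.54×10⁻⁵ T.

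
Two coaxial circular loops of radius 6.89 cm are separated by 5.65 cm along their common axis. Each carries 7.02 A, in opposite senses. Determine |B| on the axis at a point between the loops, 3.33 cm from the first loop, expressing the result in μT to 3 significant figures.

Each loop contributes B = μ₀IR²/[2(R²+z²)^(3/2)] on the axis, with z measured from that loop.
Loop 1 (z = 0.0333 m): B₁ = 4.67×10⁻⁵ T. Loop 2 (z = 0.0232 m): B₂ = 5.45×10⁻⁵ T.
The fields oppose: B = |B₁ − B₂| = 7.77×10⁻⁶ T.

B ≈ 7.77 μT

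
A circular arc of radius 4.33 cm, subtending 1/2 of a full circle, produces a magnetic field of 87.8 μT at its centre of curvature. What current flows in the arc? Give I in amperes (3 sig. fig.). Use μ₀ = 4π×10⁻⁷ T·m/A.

I ≈ 12.1 A

For a circular arc, B = μ₀Iφ/(4πR) with φ in radians; here φ = 3.142 rad.
So I = 4πRB/(μ₀φ) = 4π × 0.0433 × 8.78×10⁻⁵ / (4π×10⁻⁷ × 3.142) = 12.1 A.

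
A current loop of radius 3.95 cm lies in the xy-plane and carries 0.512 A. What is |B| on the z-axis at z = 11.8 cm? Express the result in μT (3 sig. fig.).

On the axis of a circular loop, B = μ₀IR² / [2(R²+z²)^(3/2)].
R² + z² = (0.0395)² + (0.118)² = 0.01548 m², and (R²+z²)^(3/2) = 1.93×10⁻³ m³.
B = (4π×10⁻⁷ × 0.512 × 0.00156) / (2 × 1.93×10⁻³) = 2.61×10⁻⁷ T.

B ≈ 0.261 μT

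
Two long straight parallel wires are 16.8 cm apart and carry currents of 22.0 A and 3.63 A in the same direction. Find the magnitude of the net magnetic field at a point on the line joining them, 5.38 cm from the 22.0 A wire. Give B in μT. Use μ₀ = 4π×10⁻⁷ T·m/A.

B ≈ 75.4 μT

Each long wire gives B = μ₀I/(2πd). Distances are d₁ = 0.0538 m and d₂ = 0.1142 m.
B₁ = 8.18×10⁻⁵ T, B₂ = 6.36×10⁻⁶ T.
Between parallel currents the two contributions point in opposite directions, so they subtract. B = |B₁ − B₂| = |8.18×10⁻⁵ − 6.36×10⁻⁶| = 7.54×10⁻⁵ T.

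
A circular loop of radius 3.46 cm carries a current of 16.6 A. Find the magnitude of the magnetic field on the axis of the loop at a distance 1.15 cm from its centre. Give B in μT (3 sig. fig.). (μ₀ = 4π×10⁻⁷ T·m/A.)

B ≈ 258 μT

On the axis of a circular loop, B = μ₀IR² / [2(R²+z²)^(3/2)].
R² + z² = (0.0346)² + (0.0115)² = 0.001329 m², and (R²+z²)^(3/2) = 4.85×10⁻⁵ m³.
B = (4π×10⁻⁷ × 16.6 × 0.001197) / (2 × 4.85×10⁻⁵) = 2.58×10⁻⁴ T.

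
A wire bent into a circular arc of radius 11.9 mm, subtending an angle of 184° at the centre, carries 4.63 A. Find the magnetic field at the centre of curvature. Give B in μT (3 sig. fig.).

The Biot–Savart field of a circular arc at its centre is B = μ₀Iφ/(4πR), with φ = 3.211 rad.
B = (4π×10⁻⁷ × 4.63 × 3.211) / (4π × 0.0119) = 1.25×10⁻⁴ T.

B ≈ 125 μT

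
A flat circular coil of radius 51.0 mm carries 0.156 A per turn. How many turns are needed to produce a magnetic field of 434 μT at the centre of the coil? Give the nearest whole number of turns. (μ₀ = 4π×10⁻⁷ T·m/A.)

For an N-turn coil, B = Nμ₀I/(2R). A single turn gives B₁ = 1.92×10⁻⁶ T with R = 0.051 m.
N = B/B₁ = 4.34×10⁻⁴ / 1.92×10⁻⁶ = 225.82.

N = 226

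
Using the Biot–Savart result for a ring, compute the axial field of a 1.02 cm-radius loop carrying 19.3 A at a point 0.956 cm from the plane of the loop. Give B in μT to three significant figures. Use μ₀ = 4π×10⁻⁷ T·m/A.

B ≈ 462 μT

On the axis of a circular loop, B = μ₀IR² / [2(R²+z²)^(3/2)].
R² + z² = (0.0102)² + (0.00956)² = 0.0001954 m², and (R²+z²)^(3/2) = 2.73×10⁻⁶ m³.
B = (4π×10⁻⁷ × 19.3 × 0.000104) / (2 × 2.73×10⁻⁶) = 4.62×10⁻⁴ T.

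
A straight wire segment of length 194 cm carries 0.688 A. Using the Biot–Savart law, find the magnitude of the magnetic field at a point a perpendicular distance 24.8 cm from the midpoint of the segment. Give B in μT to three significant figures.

For a finite straight segment, B = (μ₀I/4πd)(sinθ₁ + sinθ₂), where θ₁, θ₂ are the angles from the perpendicular to each end.
The perpendicular from the point meets the wire at its midpoint, so each end is L/2 = 0.97 m away along the wire.
sinθ₁ = 0.97/√(0.97²+0.248²) = 0.9688; sinθ₂ = 0.97/√(0.97²+0.248²) = 0.9688.
B = (4π×10⁻⁷ × 0.688) / (4π × 0.248) × (0.9688 + 0.9688) = 5.38×10⁻⁷ T.

B ≈ 0.538 μT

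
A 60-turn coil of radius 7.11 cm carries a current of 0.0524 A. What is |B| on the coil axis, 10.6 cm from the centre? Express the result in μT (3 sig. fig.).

For an N-turn flat coil, B = Nμ₀IR²/[2(R²+z²)^(3/2)] with R = 0.0711 m, z = 0.106 m.
B = 60 × 8.00×10⁻⁸ T = 4.80×10⁻⁶ T.

B ≈ 4.80 μT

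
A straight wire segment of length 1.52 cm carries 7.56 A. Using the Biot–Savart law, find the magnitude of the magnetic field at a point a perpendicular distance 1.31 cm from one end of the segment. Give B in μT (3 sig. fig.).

For a finite straight segment, B = (μ₀I/4πd)(sinθ₁ + sinθ₂), where θ₁, θ₂ are the angles from the perpendicular to each end.
The perpendicular foot is at one end, so the two end-offsets along the wire are 0 and L = 0.0152 m.
sinθ₁ = 0/√(0²+0.0131²) = 0.0000; sinθ₂ = 0.0152/√(0.0152²+0.0131²) = 0.7575.
B = (4π×10⁻⁷ × 7.56) / (4π × 0.0131) × (0.0000 + 0.7575) = 4.37×10⁻⁵ T.

B ≈ 43.7 μT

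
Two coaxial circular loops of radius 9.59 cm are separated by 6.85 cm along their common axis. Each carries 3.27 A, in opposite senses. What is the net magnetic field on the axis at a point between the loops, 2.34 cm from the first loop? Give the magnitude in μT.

B ≈ 3.77 μT

Each loop contributes B = μ₀IR²/[2(R²+z²)^(3/2)] on the axis, with z measured from that loop.
Loop 1 (z = 0.0234 m): B₁ = 1.96×10⁻⁵ T. Loop 2 (z = 0.0451 m): B₂ = 1.59×10⁻⁵ T.
The fields oppose: B = |B₁ − B₂| = 3.77×10⁻⁶ T.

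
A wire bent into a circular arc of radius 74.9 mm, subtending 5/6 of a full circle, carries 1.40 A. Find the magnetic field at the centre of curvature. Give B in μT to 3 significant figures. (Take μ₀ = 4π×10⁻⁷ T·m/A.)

The Biot–Savart field of a circular arc at its centre is B = μ₀Iφ/(4πR), with φ = 5.236 rad.
B = (4π×10⁻⁷ × 1.40 × 5.236) / (4π × 0.0749) = 9.79×10⁻⁶ T.

B ≈ 9.79 μT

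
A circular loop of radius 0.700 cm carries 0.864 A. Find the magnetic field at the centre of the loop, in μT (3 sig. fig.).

B ≈ 77.6 μT

At the centre of a circular loop the Biot–Savart law gives B = μ₀I/(2R).
B = (4π×10⁻⁷ × 0.864) / (2 × 0.007) = 7.76×10⁻⁵ T.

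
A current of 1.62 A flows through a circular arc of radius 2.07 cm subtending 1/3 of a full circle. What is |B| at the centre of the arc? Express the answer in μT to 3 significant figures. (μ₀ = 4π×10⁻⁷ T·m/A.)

B ≈ 16.4 μT

The Biot–Savart field of a circular arc at its centre is B = μ₀Iφ/(4πR), with φ = 2.094 rad.
B = (4π×10⁻⁷ × 1.62 × 2.094) / (4π × 0.0207) = 1.64×10⁻⁵ T.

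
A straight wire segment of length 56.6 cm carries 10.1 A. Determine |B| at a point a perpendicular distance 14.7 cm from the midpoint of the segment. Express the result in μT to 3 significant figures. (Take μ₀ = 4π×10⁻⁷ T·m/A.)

For a finite straight segment, B = (μ₀I/4πd)(sinθ₁ + sinθ₂), where θ₁, θ₂ are the angles from the perpendicular to each end.
The perpendicular from the point meets the wire at its midpoint, so each end is L/2 = 0.283 m away along the wire.
sinθ₁ = 0.283/√(0.283²+0.147²) = 0.8874; sinθ₂ = 0.283/√(0.283²+0.147²) = 0.8874.
B = (4π×10⁻⁷ × 10.1) / (4π × 0.147) × (0.8874 + 0.8874) = 1.22×10⁻⁵ T.

B ≈ 12.2 μT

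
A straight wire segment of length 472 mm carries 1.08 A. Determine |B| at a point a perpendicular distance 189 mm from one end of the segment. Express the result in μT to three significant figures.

For a finite straight segment, B = (μ₀I/4πd)(sinθ₁ + sinθ₂), where θ₁, θ₂ are the angles from the perpendicular to each end.
The perpendicular foot is at one end, so the two end-offsets along the wire are 0 and L = 0.472 m.
sinθ₁ = 0/√(0²+0.189²) = 0.0000; sinθ₂ = 0.472/√(0.472²+0.189²) = 0.9283.
B = (4π×10⁻⁷ × 1.08) / (4π × 0.189) × (0.0000 + 0.9283) = 5.30×10⁻⁷ T.

B ≈ 0.530 μT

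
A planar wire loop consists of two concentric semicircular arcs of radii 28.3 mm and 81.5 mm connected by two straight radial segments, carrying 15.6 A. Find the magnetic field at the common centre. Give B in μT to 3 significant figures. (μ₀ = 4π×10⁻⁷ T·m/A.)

The radial connectors point toward the centre, so dl × r̂ = 0 and they contribute nothing.
Each semicircle gives μ₀I/(4R): inner arc 1.73×10⁻⁴ T, outer arc 6.01×10⁻⁵ T.
The two arcs carry current in opposite angular senses, so their fields oppose: B = |1.73×10⁻⁴ − 6.01×10⁻⁵| = 1.13×10⁻⁴ T.

B ≈ 113 μT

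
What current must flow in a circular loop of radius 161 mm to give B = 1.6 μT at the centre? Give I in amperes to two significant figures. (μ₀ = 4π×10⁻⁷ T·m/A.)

I ≈ 0.41 A

At the centre of a circular loop B = μ₀I/(2R), so I = 2RB/μ₀.
With R = 0.161 m, I = 2 × 0.161 × 1.60×10⁻⁶ / (4π×10⁻⁷) = 0.410 A.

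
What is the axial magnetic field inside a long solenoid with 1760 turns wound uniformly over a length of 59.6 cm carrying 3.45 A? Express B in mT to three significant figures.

B ≈ 12.8 mT

Inside a long solenoid, B = μ₀nI with n = 2953 turns/m.
B = 4π×10⁻⁷ × 2953 × 3.45 = 1.28×10⁻² T.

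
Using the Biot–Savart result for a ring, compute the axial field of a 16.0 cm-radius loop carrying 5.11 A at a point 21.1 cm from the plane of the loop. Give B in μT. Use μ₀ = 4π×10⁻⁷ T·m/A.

B ≈ 4.43 μT

On the axis of a circular loop, B = μ₀IR² / [2(R²+z²)^(3/2)].
R² + z² = (0.16)² + (0.211)² = 0.07012 m², and (R²+z²)^(3/2) = 1.86×10⁻² m³.
B = (4π×10⁻⁷ × 5.11 × 0.0256) / (2 × 1.86×10⁻²) = 4.43×10⁻⁶ T.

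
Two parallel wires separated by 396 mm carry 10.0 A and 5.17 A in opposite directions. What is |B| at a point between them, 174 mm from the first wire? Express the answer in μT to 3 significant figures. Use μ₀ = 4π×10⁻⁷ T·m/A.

B ≈ 16.2 μT

Each long wire gives B = μ₀I/(2πd). Distances are d₁ = 0.174 m and d₂ = 0.222 m.
B₁ = 1.15×10⁻⁵ T, B₂ = 4.66×10⁻⁶ T.
Between antiparallel currents both contributions point the same way, so they add. B = B₁ + B₂ = 1.15×10⁻⁵ + 4.66×10⁻⁶ = 1.62×10⁻⁵ T.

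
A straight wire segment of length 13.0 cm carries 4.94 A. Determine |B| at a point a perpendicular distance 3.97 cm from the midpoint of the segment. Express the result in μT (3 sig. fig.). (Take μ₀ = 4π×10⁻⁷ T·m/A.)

For a finite straight segment, B = (μ₀I/4πd)(sinθ₁ + sinθ₂), where θ₁, θ₂ are the angles from the perpendicular to each end.
The perpendicular from the point meets the wire at its midpoint, so each end is L/2 = 0.065 m away along the wire.
sinθ₁ = 0.065/√(0.065²+0.0397²) = 0.8534; sinθ₂ = 0.065/√(0.065²+0.0397²) = 0.8534.
B = (4π×10⁻⁷ × 4.94) / (4π × 0.0397) × (0.8534 + 0.8534) = 2.12×10⁻⁵ T.

B ≈ 21.2 μT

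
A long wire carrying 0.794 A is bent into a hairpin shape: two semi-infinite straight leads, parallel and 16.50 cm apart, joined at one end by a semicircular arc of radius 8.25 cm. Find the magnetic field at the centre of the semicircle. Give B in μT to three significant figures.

The semicircular arc contributes B_arc = μ₀I·π/(4πR) = μ₀I/(4R) = 3.02×10⁻⁶ T.
Each semi-infinite lead is at perpendicular distance R = 0.0825 m from the centre, with the perpendicular foot at its near end, so it contributes μ₀I/(4πR); both point the same way, together 1.92×10⁻⁶ T.
Arc and leads all point the same direction: B = 3.02×10⁻⁶ + 1.92×10⁻⁶ = 4.95×10⁻⁶ T.

B ≈ 4.95 μT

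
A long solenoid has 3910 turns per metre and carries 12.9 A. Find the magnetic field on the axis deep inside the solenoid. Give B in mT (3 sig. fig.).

B ≈ 63.4 mT

Inside a long solenoid, B = μ₀nI with n = 3910 turns/m.
B = 4π×10⁻⁷ × 3910 × 12.9 = 6.34×10⁻² T.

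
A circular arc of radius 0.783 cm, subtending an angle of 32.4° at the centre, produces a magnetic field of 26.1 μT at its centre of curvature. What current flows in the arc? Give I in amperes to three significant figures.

I ≈ 3.61 A

For a circular arc, B = μ₀Iφ/(4πR) with φ in radians; here φ = 0.5655 rad.
So I = 4πRB/(μ₀φ) = 4π × 0.00783 × 2.61×10⁻⁵ / (4π×10⁻⁷ × 0.5655) = 3.61 A.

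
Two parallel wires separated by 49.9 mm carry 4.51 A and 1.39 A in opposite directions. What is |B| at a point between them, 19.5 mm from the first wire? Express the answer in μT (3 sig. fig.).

Each long wire gives B = μ₀I/(2πd). Distances are d₁ = 0.0195 m and d₂ = 0.0304 m.
B₁ = 4.63×10⁻⁵ T, B₂ = 9.14×10⁻⁶ T.
Between antiparallel currents both contributions point the same way, so they add. B = B₁ + B₂ = 4.63×10⁻⁵ + 9.14×10⁻⁶ = 5.54×10⁻⁵ T.

B ≈ 55.4 μT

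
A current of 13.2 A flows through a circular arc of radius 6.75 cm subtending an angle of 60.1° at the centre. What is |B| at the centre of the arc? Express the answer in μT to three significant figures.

The Biot–Savart field of a circular arc at its centre is B = μ₀Iφ/(4πR), with φ = 1.049 rad.
B = (4π×10⁻⁷ × 13.2 × 1.049) / (4π × 0.0675) = 2.05×10⁻⁵ T.

B ≈ 20.5 μT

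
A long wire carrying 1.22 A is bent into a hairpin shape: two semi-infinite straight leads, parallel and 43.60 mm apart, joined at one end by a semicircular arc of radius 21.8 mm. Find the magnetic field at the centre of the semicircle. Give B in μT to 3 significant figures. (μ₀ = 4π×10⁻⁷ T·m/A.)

The semicircular arc contributes B_arc = μ₀I·π/(4πR) = μ₀I/(4R) = 1.76×10⁻⁵ T.
Each semi-infinite lead is at perpendicular distance R = 0.0218 m from the centre, with the perpendicular foot at its near end, so it contributes μ₀I/(4πR); both point the same way, together 1.12×10⁻⁵ T.
Arc and leads all point the same direction: B = 1.76×10⁻⁵ + 1.12×10⁻⁵ = 2.88×10⁻⁵ T.

B ≈ 28.8 μT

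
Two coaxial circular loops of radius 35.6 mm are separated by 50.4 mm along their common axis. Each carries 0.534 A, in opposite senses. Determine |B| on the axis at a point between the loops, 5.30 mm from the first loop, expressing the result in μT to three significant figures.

B ≈ 6.88 μT

Each loop contributes B = μ₀IR²/[2(R²+z²)^(3/2)] on the axis, with z measured from that loop.
Loop 1 (z = 0.0053 m): B₁ = 9.12×10⁻⁶ T. Loop 2 (z = 0.0451 m): B₂ = 2.24×10⁻⁶ T.
The fields oppose: B = |B₁ − B₂| = 6.88×10⁻⁶ T.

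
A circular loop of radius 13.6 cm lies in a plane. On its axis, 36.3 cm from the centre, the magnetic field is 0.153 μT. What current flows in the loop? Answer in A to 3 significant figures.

I ≈ 0.767 A

On the axis of a loop, B = μ₀IR²/[2(R²+z²)^(3/2)], so I = 2B(R²+z²)^(3/2)/(μ₀R²).
R² + z² = 0.0185 + 0.1318 = 0.1503 m²; raised to 3/2 gives 5.82×10⁻² m³.
I = 2 × 1.53×10⁻⁷ × 5.82×10⁻² / (1.26×10⁻⁶ × 0.0185) = 0.767 A.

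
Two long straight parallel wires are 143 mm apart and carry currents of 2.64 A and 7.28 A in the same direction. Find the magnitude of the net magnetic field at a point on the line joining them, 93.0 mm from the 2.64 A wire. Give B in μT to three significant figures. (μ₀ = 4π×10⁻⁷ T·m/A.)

B ≈ 23.4 μT

Each long wire gives B = μ₀I/(2πd). Distances are d₁ = 0.093 m and d₂ = 0.05 m.
B₁ = 5.68×10⁻⁶ T, B₂ = 2.91×10⁻⁵ T.
Between parallel currents the two contributions point in opposite directions, so they subtract. B = |B₁ − B₂| = |5.68×10⁻⁶ − 2.91×10⁻⁵| = 2.34×10⁻⁵ T.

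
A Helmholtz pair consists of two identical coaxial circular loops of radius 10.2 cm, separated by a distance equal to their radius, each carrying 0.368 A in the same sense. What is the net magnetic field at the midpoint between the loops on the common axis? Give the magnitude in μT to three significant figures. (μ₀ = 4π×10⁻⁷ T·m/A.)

Each loop contributes B = μ₀IR²/[2(R²+z²)^(3/2)] on the axis, with z measured from that loop.
Loop 1 (z = 0.051 m): B₁ = 1.62×10⁻⁶ T. Loop 2 (z = 0.051 m): B₂ = 1.62×10⁻⁶ T.
The fields add: B = B₁ + B₂ = 3.24×10⁻⁶ T.

B ≈ 3.24 μT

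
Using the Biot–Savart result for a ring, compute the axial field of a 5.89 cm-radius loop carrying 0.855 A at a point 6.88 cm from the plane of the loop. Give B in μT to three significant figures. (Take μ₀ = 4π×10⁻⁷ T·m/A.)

B ≈ 2.51 μT

On the axis of a circular loop, B = μ₀IR² / [2(R²+z²)^(3/2)].
R² + z² = (0.0589)² + (0.0688)² = 0.008203 m², and (R²+z²)^(3/2) = 7.43×10⁻⁴ m³.
B = (4π×10⁻⁷ × 0.855 × 0.003469) / (2 × 7.43×10⁻⁴) = 2.51×10⁻⁶ T.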